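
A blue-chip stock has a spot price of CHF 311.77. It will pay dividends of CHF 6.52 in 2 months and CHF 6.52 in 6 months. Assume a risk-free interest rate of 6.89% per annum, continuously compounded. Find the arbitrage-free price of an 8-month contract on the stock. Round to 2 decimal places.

CHF 313.08

PV(dividends) I = 6.52·e^(−0.0689·2/12) + 6.52·e^(−0.0689·6/12)
I = 6.4456 + 6.2992 = 12.7448
F = (S − I)·e^(rT) = (311.77 − 12.7448) · e^(0.0689·8/12)
= 299.0252 · e^0.045933 = 299.0252 × 1.047004 = CHF 313.08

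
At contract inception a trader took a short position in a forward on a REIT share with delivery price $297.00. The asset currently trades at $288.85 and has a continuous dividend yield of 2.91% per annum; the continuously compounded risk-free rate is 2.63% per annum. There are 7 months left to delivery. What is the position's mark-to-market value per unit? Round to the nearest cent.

$8.49

Current fair forward for the remaining 7 months: F = S·e^((r − q)·T), (r − q) = 0.0263 − 0.0291 = -0.0028
F = 288.85 · e^(-0.0028 × 7/12) = 288.85 × 0.998368 = 288.3786
Value of long forward = (F − K)·e^(−rT) = (288.3786 − 297.00) · e^(−0.0263·7/12)
= -8.6214 × 0.984775 = -8.49
Short position value = −(long value) = $8.49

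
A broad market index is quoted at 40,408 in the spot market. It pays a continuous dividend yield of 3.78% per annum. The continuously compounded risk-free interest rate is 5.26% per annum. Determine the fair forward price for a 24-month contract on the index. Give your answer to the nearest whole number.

F = S·e^((r − q)T) = 40408 · e^((0.0526 − 0.0378) × 24/12)
= 40408 · e^0.029600 = 40408 × 1.030042
F = 41,622

41,622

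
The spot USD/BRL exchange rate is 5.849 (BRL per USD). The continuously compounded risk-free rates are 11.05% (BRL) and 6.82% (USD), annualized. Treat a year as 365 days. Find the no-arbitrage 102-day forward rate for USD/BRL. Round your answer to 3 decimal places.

F = S·e^((r_BRL − r_USD)T) = 5.849 · e^((0.1105 − 0.0682) × 102/365)
= 5.849 · e^0.011821 = 5.849 × 1.011891
F = 5.919 BRL per USD

5.919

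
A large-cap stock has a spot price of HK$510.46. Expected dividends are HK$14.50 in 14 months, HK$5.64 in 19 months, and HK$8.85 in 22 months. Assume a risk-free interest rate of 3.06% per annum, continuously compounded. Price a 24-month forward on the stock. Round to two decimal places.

HK$513.19

PV(dividends) I = 14.50·e^(−0.0306·14/12) + 5.64·e^(−0.0306·19/12) + 8.85·e^(−0.0306·22/12)
I = 13.9915 + 5.3733 + 8.3672 = 27.7320
F = (S − I)·e^(rT) = (510.46 − 27.7320) · e^(0.0306·24/12)
= 482.7280 · e^0.061200 = 482.7280 × 1.063112 = HK$513.19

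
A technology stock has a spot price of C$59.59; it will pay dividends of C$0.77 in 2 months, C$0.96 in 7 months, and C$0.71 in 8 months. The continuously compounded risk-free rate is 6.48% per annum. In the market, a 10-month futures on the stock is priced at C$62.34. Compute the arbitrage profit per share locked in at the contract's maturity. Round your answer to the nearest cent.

C$1.94 per share

PV(dividends) I = 0.77·e^(−0.0648·2/12) + 0.96·e^(−0.0648·7/12) + 0.71·e^(−0.0648·8/12) = 2.3661
Fair futures F* = (S − I)·e^(rT) = (59.59 − 2.3661)·e^0.054000 = 57.2239 × 1.055485 = 60.3990
Market C$62.34 > fair 60.3990: forward overpriced → cash-and-carry (borrow at r, buy the stock and collect the dividends, short the forward).
Profit at T = |F_mkt − F*| = |62.34 − 60.3990| = C$1.94 per share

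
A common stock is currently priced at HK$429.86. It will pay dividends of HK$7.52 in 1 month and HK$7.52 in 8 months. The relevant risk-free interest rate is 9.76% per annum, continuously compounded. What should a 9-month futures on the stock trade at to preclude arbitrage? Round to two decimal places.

HK$446.90

PV(dividends) I = 7.52·e^(−0.0976·1/12) + 7.52·e^(−0.0976·8/12)
I = 7.4591 + 7.0463 = 14.5054
F = (S − I)·e^(rT) = (429.86 − 14.5054) · e^(0.0976·9/12)
= 415.3546 · e^0.073200 = 415.3546 × 1.075946 = HK$446.90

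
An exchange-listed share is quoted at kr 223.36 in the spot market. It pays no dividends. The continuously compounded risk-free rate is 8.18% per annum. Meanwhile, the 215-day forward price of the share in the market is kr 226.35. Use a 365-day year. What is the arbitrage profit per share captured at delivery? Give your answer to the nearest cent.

kr 8.04 per share

Fair forward: F* = S·e^(carry·T), with carry = r = 0.0818
F* = 223.36 · e^(0.0818 × 215/365) = 223.36 · e^0.048184 = 223.36 × 1.049364 = kr 234.3859
Market kr 226.35 < fair kr 234.3859: forward underpriced → reverse cash-and-carry (short spot, go long the forward).
At maturity, profit = |F_mkt − F*| = |226.35 − 234.3859| = kr 8.04 per share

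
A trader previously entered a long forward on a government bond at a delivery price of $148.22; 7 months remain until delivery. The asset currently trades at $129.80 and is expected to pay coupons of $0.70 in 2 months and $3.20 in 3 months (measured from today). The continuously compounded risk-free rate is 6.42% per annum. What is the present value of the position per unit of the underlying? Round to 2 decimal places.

PV(remaining coupons) I = 0.70·e^(−0.0642·2/12) + 3.20·e^(−0.0642·3/12) = 3.8416
Current forward F = (S − I)·e^(rT) = (129.80 − 3.8416)·e^(0.0642·7/12) = 125.9584 × 1.038160 = 130.7650
Value (long) = (F − K)·e^(−rT) = (130.7650 − 148.22) × 0.963243 = -16.8134
Value = -$16.81

-$16.81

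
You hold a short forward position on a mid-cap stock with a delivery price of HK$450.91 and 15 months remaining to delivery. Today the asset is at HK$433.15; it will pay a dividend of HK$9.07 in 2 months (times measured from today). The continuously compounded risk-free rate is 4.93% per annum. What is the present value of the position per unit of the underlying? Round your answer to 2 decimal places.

-HK$0.19

PV(remaining dividends) I = 9.07·e^(−0.0493·2/12) = 8.9958
Current forward F = (S − I)·e^(rT) = (433.15 − 8.9958)·e^(0.0493·15/12) = 424.1542 × 1.063563 = 451.1147
Value (long) = (F − K)·e^(−rT) = (451.1147 − 450.91) × 0.940235 = 0.1925
Short position value = −(long value) = -HK$0.19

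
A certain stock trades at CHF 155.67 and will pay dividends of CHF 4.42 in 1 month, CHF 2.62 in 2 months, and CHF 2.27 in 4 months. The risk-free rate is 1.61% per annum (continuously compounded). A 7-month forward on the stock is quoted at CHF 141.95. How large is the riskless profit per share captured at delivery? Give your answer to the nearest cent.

PV(dividends) I = 4.42·e^(−0.0161·1/12) + 2.62·e^(−0.0161·2/12) + 2.27·e^(−0.0161·4/12) = 9.2849
Fair forward F* = (S − I)·e^(rT) = (155.67 − 9.2849)·e^0.009392 = 146.3851 × 1.009436 = 147.7664
Market CHF 141.95 < fair 147.7664: forward underpriced → reverse cash-and-carry (short the stock, invest proceeds at r, pay the dividends, go long the forward).
Profit at T = |F_mkt − F*| = |141.95 − 147.7664| = CHF 5.82 per share

CHF 5.82 per share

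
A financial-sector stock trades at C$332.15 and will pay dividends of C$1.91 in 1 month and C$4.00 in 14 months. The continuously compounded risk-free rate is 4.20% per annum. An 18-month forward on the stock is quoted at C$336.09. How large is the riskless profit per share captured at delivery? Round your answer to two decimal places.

C$11.58 per share

PV(dividends) I = 1.91·e^(−0.0420·1/12) + 4.00·e^(−0.0420·14/12) = 5.7121
Fair forward F* = (S − I)·e^(rT) = (332.15 − 5.7121)·e^0.063000 = 326.4379 × 1.065027 = 347.6652
Market C$336.09 < fair 347.6652: forward underpriced → reverse cash-and-carry (short the stock, invest proceeds at r, pay the dividends, go long the forward).
Profit at T = |F_mkt − F*| = |336.09 − 347.6652| = C$11.58 per share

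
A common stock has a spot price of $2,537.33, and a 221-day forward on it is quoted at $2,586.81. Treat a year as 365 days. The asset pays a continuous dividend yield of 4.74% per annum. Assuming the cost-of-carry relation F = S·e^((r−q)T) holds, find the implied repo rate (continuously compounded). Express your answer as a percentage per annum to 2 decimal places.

7.93%

From F = S·e^((r−q)T): (r − q) = ln(F/S)/T
ln(2586.81/2537.33) = ln(1.019501) = 0.019313
(r − q) = 0.019313 / (221/365) = 0.031897
r = ln(F/S)/T + q = 0.031897 + 0.0474 = 0.079297
r = 7.93%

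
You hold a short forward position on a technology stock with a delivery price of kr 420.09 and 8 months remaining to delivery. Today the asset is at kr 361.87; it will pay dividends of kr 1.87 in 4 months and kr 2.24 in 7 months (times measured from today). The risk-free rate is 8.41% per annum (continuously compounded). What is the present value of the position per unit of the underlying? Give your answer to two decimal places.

PV(remaining dividends) I = 1.87·e^(−0.0841·4/12) + 2.24·e^(−0.0841·7/12) = 3.9511
Current forward F = (S − I)·e^(rT) = (361.87 − 3.9511)·e^(0.0841·8/12) = 357.9189 × 1.057668 = 378.5594
Value (long) = (F − K)·e^(−rT) = (378.5594 − 420.09) × 0.945476 = -39.2662
Short position value = −(long value) = kr 39.27

kr 39.27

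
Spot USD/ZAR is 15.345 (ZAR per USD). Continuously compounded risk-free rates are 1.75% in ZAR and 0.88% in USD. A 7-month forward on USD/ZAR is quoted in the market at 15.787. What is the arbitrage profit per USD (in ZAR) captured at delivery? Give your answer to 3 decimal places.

0.364 per USD (in ZAR)

Fair forward: F* = S·e^(carry·T), with carry = (r_ZAR − r_USD) = 0.0175 − 0.0088 = 0.0087
F* = 15.345 · e^(0.0087 × 7/12) = 15.345 · e^0.005075 = 15.345 × 1.005088 = 15.4231
Market 15.787 > fair 15.4231: forward overpriced → cash-and-carry (buy spot, short the forward).
At maturity, profit = |F_mkt − F*| = |15.787 − 15.4231| = 0.364 per USD (in ZAR)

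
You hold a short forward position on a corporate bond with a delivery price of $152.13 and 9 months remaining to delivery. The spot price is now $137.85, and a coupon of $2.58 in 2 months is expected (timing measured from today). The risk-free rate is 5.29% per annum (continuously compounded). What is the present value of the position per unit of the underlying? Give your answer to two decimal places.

$10.92

PV(remaining coupons) I = 2.58·e^(−0.0529·2/12) = 2.5574
Current forward F = (S − I)·e^(rT) = (137.85 − 2.5574)·e^(0.0529·9/12) = 135.2926 × 1.040473 = 140.7683
Value (long) = (F − K)·e^(−rT) = (140.7683 − 152.13) × 0.961102 = -10.9198
Short position value = −(long value) = $10.92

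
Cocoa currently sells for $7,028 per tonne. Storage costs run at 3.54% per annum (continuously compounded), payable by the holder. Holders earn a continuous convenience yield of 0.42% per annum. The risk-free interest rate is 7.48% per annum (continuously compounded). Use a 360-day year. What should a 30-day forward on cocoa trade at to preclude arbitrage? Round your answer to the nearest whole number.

Net carry = r + u − y = 0.0748 + 0.0354 − 0.0042 = 0.1060
F = S·e^((r+u−y)T) = 7028 · e^(0.1060 × 30/360) = 7028 · e^0.008833
= 7028 × 1.008872 = $7,090 per tonne

$7,090 per tonne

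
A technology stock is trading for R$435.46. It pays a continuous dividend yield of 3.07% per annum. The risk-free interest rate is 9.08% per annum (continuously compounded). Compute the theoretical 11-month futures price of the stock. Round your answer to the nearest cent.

R$460.12

F = S·e^((r − q)T) = 435.46 · e^((0.0908 − 0.0307) × 11/12)
= 435.46 · e^0.055092 = 435.46 × 1.056638
F = R$460.12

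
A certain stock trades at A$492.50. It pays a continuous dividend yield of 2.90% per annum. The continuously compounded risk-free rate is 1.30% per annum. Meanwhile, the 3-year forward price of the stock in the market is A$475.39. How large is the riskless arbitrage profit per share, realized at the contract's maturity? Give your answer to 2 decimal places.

Fair forward: F* = S·e^(carry·T), with carry = (r − q) = 0.0130 − 0.0290 = -0.0160
F* = 492.50 · e^(-0.0160 × 3) = 492.50 · e^-0.048000 = 492.50 × 0.953134 = A$469.4185
Market A$475.39 > fair A$469.4185: forward overpriced → cash-and-carry (buy spot, short the forward).
At maturity, profit = |F_mkt − F*| = |475.39 − 469.4185| = A$5.97 per share

A$5.97 per share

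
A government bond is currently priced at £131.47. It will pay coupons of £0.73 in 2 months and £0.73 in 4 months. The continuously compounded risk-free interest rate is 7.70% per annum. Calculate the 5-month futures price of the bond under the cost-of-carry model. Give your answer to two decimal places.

PV(coupons) I = 0.73·e^(−0.0770·2/12) + 0.73·e^(−0.0770·4/12)
I = 0.7207 + 0.7115 = 1.4322
F = (S − I)·e^(rT) = (131.47 − 1.4322) · e^(0.0770·5/12)
= 130.0378 · e^0.032083 = 130.0378 × 1.032603 = £134.28

£134.28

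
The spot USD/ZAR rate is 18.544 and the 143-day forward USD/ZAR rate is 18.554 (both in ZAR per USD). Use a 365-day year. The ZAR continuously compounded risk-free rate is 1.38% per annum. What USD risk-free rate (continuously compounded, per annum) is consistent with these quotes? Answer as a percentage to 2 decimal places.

F = S·e^((r_ZAR − r_USD)T) ⇒ r_USD = r_ZAR − ln(F/S)/T
ln(18.554/18.544) = 0.000539; /(143/365) = 0.001376
r_USD = 0.0138 − 0.001376 = 0.012424
r_USD = 1.24%

1.24%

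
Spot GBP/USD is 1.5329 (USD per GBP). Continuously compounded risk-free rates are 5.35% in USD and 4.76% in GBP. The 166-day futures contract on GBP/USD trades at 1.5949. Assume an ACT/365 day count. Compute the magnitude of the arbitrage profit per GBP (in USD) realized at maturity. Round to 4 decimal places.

Fair futures: F* = S·e^(carry·T), with carry = (r_USD − r_GBP) = 0.0535 − 0.0476 = 0.0059
F* = 1.5329 · e^(0.0059 × 166/365) = 1.5329 · e^0.002683 = 1.5329 × 1.002687 = 1.5370
Market 1.5949 > fair 1.5370: forward overpriced → cash-and-carry (buy spot, short the forward).
At maturity, profit = |F_mkt − F*| = |1.5949 − 1.5370| = 0.0579 per GBP (in USD)

0.0579 per GBP (in USD)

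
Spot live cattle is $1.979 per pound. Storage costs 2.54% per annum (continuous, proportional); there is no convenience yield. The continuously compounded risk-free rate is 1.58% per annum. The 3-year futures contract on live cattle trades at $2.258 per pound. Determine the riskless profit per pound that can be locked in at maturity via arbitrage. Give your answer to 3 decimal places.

Fair futures: F* = S·e^(carry·T), with carry = (r + u) = 0.0158 + 0.0254 = 0.0412
F* = 1.979 · e^(0.0412 × 3) = 1.979 · e^0.123600 = 1.979 × 1.131563 = $2.2394
Market $2.258 > fair $2.2394: forward overpriced → cash-and-carry (buy spot, short the forward).
At maturity, profit = |F_mkt − F*| = |2.258 − 2.2394| = $0.019 per pound

$0.019 per pound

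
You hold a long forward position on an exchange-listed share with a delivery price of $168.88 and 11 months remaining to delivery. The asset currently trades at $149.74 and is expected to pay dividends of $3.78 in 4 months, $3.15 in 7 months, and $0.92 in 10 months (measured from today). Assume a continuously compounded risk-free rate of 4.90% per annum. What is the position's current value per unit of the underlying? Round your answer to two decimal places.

-$19.39

PV(remaining dividends) I = 3.78·e^(−0.0490·4/12) + 3.15·e^(−0.0490·7/12) + 0.92·e^(−0.0490·10/12) = 7.6632
Current forward F = (S − I)·e^(rT) = (149.74 − 7.6632)·e^(0.0490·11/12) = 142.0768 × 1.045941 = 148.6040
Value (long) = (F − K)·e^(−rT) = (148.6040 − 168.88) × 0.956077 = -19.3854
Value = -$19.39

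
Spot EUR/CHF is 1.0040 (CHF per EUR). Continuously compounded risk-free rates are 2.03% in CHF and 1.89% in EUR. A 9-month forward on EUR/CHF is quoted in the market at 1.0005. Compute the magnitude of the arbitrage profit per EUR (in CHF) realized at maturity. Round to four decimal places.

0.0046 per EUR (in CHF)

Fair forward: F* = S·e^(carry·T), with carry = (r_CHF − r_EUR) = 0.0203 − 0.0189 = 0.0014
F* = 1.0040 · e^(0.0014 × 9/12) = 1.0040 · e^0.001050 = 1.0040 × 1.001051 = 1.0051
Market 1.0005 < fair 1.0051: forward underpriced → reverse cash-and-carry (short spot, go long the forward).
At maturity, profit = |F_mkt − F*| = |1.0005 − 1.0051| = 0.0046 per EUR (in CHF)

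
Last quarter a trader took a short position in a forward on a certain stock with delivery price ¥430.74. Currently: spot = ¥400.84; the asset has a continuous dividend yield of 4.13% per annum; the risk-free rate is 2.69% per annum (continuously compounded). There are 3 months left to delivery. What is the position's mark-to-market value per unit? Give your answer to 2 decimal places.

¥31.13

Current fair forward for the remaining 3 months: F = S·e^((r − q)·T), (r − q) = 0.0269 − 0.0413 = -0.0144
F = 400.84 · e^(-0.0144 × 3/12) = 400.84 × 0.996406 = 399.3994
Value of long forward = (F − K)·e^(−rT) = (399.3994 − 430.74) · e^(−0.0269·3/12)
= -31.3406 × 0.993298 = -31.13
Short position value = −(long value) = ¥31.13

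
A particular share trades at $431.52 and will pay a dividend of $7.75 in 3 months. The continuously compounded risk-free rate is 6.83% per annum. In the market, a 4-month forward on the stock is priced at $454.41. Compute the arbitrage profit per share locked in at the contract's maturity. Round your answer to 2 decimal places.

$20.75 per share

PV(dividends) I = 7.75·e^(−0.0683·3/12) = 7.6188
Fair forward F* = (S − I)·e^(rT) = (431.52 − 7.6188)·e^0.022767 = 423.9012 × 1.023028 = 433.6628
Market $454.41 > fair 433.6628: forward overpriced → cash-and-carry (borrow at r, buy the stock and collect the dividends, short the forward).
Profit at T = |F_mkt − F*| = |454.41 − 433.6628| = $20.75 per share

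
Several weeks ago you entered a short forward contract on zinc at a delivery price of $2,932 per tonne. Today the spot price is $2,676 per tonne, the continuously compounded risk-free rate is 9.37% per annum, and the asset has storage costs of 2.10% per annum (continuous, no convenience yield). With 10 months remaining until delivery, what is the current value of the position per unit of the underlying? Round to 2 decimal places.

-$11.47 per tonne

Current fair forward for the remaining 10 months: F = S·e^((r + u)·T), (r + u) = 0.0937 + 0.0210 = 0.1147
F = 2676 · e^(0.1147 × 10/12) = 2676 × 1.10030051 = 2944.4042
Value of long forward = (F − K)·e^(−rT) = (2944.4042 − 2932) · e^(−0.0937·10/12)
= 12.4042 × 0.92488735 = 11.47
Short position value = −(long value) = -$11.47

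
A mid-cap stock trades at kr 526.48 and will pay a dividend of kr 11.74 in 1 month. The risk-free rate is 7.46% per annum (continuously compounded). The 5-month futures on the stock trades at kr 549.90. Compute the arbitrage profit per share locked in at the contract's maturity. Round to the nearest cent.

PV(dividends) I = 11.74·e^(−0.0746·1/12) = 11.6672
Fair futures F* = (S − I)·e^(rT) = (526.48 − 11.6672)·e^0.031083 = 514.8128 × 1.031571 = 531.0660
Market kr 549.90 > fair 531.0660: forward overpriced → cash-and-carry (borrow at r, buy the stock and collect the dividends, short the forward).
Profit at T = |F_mkt − F*| = |549.90 − 531.0660| = kr 18.83 per share

kr 18.83 per share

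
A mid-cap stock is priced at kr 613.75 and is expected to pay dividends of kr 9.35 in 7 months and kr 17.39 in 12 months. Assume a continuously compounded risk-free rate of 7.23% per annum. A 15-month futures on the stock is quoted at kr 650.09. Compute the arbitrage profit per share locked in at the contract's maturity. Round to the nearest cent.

PV(dividends) I = 9.35·e^(−0.0723·7/12) + 17.39·e^(−0.0723·12/12) = 25.1409
Fair futures F* = (S − I)·e^(rT) = (613.75 − 25.1409)·e^0.090375 = 588.6091 × 1.094585 = 644.2827
Market kr 650.09 > fair 644.2827: forward overpriced → cash-and-carry (borrow at r, buy the stock and collect the dividends, short the forward).
Profit at T = |F_mkt − F*| = |650.09 − 644.2827| = kr 5.81 per share

kr 5.81 per share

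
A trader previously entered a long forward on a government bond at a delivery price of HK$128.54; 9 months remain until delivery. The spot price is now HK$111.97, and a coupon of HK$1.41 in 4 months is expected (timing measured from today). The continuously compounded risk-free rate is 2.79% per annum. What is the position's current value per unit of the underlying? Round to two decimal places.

PV(remaining coupons) I = 1.41·e^(−0.0279·4/12) = 1.3969
Current forward F = (S − I)·e^(rT) = (111.97 − 1.3969)·e^(0.0279·9/12) = 110.5731 × 1.021145 = 112.9112
Value (long) = (F − K)·e^(−rT) = (112.9112 − 128.54) × 0.979292 = -15.3052
Value = -HK$15.31

-HK$15.31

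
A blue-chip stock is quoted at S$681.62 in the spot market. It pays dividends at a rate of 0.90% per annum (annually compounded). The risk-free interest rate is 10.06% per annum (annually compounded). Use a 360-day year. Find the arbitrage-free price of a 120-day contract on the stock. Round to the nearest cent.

S$701.65

F = S · (1+r)^T / (1+q)^T
= 681.62 × 1.032468 / 1.002991 = 681.62 × 1.029389
F = S$701.65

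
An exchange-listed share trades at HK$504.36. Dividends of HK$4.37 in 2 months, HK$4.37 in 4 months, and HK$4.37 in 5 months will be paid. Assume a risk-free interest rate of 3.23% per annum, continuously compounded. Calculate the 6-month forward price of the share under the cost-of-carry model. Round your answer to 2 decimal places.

PV(dividends) I = 4.37·e^(−0.0323·2/12) + 4.37·e^(−0.0323·4/12) + 4.37·e^(−0.0323·5/12)
I = 4.3465 + 4.3232 + 4.3116 = 12.9813
F = (S − I)·e^(rT) = (504.36 − 12.9813) · e^(0.0323·6/12)
= 491.3787 · e^0.016150 = 491.3787 × 1.016281 = HK$499.38

HK$499.38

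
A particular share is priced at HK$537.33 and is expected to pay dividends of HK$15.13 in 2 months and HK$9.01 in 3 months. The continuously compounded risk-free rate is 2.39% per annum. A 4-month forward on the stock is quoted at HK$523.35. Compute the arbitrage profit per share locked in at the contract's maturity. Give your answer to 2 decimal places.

HK$5.94 per share

PV(dividends) I = 15.13·e^(−0.0239·2/12) + 9.01·e^(−0.0239·3/12) = 24.0262
Fair forward F* = (S − I)·e^(rT) = (537.33 − 24.0262)·e^0.007967 = 513.3038 × 1.007999 = 517.4097
Market HK$523.35 > fair 517.4097: forward overpriced → cash-and-carry (borrow at r, buy the stock and collect the dividends, short the forward).
Profit at T = |F_mkt − F*| = |523.35 − 517.4097| = HK$5.94 per share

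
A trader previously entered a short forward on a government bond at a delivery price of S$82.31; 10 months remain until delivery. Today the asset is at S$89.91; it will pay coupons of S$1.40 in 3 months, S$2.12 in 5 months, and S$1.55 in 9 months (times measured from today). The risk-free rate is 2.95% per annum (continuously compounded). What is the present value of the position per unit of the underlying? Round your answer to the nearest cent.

PV(remaining coupons) I = 1.40·e^(−0.0295·3/12) + 2.12·e^(−0.0295·5/12) + 1.55·e^(−0.0295·9/12) = 4.9999
Current forward F = (S − I)·e^(rT) = (89.91 − 4.9999)·e^(0.0295·10/12) = 84.9101 × 1.024888 = 87.0233
Value (long) = (F − K)·e^(−rT) = (87.0233 − 82.31) × 0.975716 = 4.5988
Short position value = −(long value) = -S$4.60

-S$4.60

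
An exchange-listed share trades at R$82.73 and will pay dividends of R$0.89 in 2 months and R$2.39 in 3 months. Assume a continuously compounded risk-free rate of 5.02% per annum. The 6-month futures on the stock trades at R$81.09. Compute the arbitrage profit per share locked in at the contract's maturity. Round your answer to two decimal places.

PV(dividends) I = 0.89·e^(−0.0502·2/12) + 2.39·e^(−0.0502·3/12) = 3.2428
Fair futures F* = (S − I)·e^(rT) = (82.73 − 3.2428)·e^0.025100 = 79.4872 × 1.025418 = 81.5076
Market R$81.09 < fair 81.5076: forward underpriced → reverse cash-and-carry (short the stock, invest proceeds at r, pay the dividends, go long the forward).
Profit at T = |F_mkt − F*| = |81.09 − 81.5076| = R$0.42 per share

R$0.42 per share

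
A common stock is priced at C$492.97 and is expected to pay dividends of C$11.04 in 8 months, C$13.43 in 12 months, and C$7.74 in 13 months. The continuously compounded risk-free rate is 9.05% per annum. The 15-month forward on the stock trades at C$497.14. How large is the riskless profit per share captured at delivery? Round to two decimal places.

C$21.64 per share

PV(dividends) I = 11.04·e^(−0.0905·8/12) + 13.43·e^(−0.0905·12/12) + 7.74·e^(−0.0905·13/12) = 29.6787
Fair forward F* = (S − I)·e^(rT) = (492.97 − 29.6787)·e^0.113125 = 463.2913 × 1.119772 = 518.7806
Market C$497.14 < fair 518.7806: forward underpriced → reverse cash-and-carry (short the stock, invest proceeds at r, pay the dividends, go long the forward).
Profit at T = |F_mkt − F*| = |497.14 − 518.7806| = C$21.64 per share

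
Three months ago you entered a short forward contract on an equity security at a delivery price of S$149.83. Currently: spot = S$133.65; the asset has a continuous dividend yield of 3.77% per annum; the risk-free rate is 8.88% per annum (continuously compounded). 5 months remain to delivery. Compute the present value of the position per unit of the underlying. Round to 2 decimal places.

S$12.82

Current fair forward for the remaining 5 months: F = S·e^((r − q)·T), (r − q) = 0.0888 − 0.0377 = 0.0511
F = 133.65 · e^(0.0511 × 5/12) = 133.65 × 1.021520 = 136.5261
Value of long forward = (F − K)·e^(−rT) = (136.5261 − 149.83) · e^(−0.0888·5/12)
= -13.3039 × 0.963676 = -12.82
Short position value = −(long value) = S$12.82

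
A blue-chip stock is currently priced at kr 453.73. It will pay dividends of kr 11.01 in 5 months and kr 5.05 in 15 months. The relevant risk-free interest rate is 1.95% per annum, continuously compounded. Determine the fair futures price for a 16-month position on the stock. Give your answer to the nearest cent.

kr 449.41

PV(dividends) I = 11.01·e^(−0.0195·5/12) + 5.05·e^(−0.0195·15/12)
I = 10.9209 + 4.9284 = 15.8493
F = (S − I)·e^(rT) = (453.73 − 15.8493) · e^(0.0195·16/12)
= 437.8807 · e^0.026000 = 437.8807 × 1.026341 = kr 449.41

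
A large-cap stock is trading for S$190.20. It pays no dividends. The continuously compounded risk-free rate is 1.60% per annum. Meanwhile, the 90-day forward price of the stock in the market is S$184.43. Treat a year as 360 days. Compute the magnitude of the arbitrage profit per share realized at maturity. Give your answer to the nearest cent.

S$6.53 per share

Fair forward: F* = S·e^(carry·T), with carry = r = 0.0160
F* = 190.20 · e^(0.0160 × 90/360) = 190.20 · e^0.004000 = 190.20 × 1.004008 = S$190.9623
Market S$184.43 < fair S$190.9623: forward underpriced → reverse cash-and-carry (short spot, go long the forward).
At maturity, profit = |F_mkt − F*| = |184.43 − 190.9623| = S$6.53 per share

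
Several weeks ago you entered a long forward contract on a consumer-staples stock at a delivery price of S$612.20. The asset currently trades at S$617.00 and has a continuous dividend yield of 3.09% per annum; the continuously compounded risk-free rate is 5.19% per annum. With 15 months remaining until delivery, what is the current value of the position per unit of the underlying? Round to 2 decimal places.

S$19.88

Current fair forward for the remaining 15 months: F = S·e^((r − q)·T), (r − q) = 0.0519 − 0.0309 = 0.0210
F = 617.00 · e^(0.0210 × 15/12) = 617.00 × 1.026598 = 633.4110
Value of long forward = (F − K)·e^(−rT) = (633.4110 − 612.20) · e^(−0.0519·15/12)
= 21.2110 × 0.937185 = 19.88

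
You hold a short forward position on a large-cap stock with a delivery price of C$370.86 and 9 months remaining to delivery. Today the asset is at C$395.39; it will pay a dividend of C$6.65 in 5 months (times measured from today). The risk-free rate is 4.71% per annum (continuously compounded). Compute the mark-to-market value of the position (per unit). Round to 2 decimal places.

PV(remaining dividends) I = 6.65·e^(−0.0471·5/12) = 6.5208
Current forward F = (S − I)·e^(rT) = (395.39 − 6.5208)·e^(0.0471·9/12) = 388.8692 × 1.035956 = 402.8514
Value (long) = (F − K)·e^(−rT) = (402.8514 − 370.86) × 0.965292 = 30.8810
Short position value = −(long value) = -C$30.88

-C$30.88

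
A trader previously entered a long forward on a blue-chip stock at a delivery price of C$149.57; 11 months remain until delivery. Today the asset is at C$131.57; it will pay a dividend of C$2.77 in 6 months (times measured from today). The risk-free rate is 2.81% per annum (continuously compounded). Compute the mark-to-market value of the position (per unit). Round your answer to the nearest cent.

-C$16.93

PV(remaining dividends) I = 2.77·e^(−0.0281·6/12) = 2.7314
Current forward F = (S − I)·e^(rT) = (131.57 − 2.7314)·e^(0.0281·11/12) = 128.8386 × 1.026093 = 132.2004
Value (long) = (F − K)·e^(−rT) = (132.2004 − 149.57) × 0.974571 = -16.9279
Value = -C$16.93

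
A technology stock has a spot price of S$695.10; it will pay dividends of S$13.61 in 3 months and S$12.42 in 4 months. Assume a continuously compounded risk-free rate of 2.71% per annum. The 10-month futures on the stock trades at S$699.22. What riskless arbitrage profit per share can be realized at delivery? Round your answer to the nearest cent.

PV(dividends) I = 13.61·e^(−0.0271·3/12) + 12.42·e^(−0.0271·4/12) = 25.8264
Fair futures F* = (S − I)·e^(rT) = (695.10 − 25.8264)·e^0.022583 = 669.2736 × 1.022840 = 684.5598
Market S$699.22 > fair 684.5598: forward overpriced → cash-and-carry (borrow at r, buy the stock and collect the dividends, short the forward).
Profit at T = |F_mkt − F*| = |699.22 − 684.5598| = S$14.66 per share

S$14.66 per share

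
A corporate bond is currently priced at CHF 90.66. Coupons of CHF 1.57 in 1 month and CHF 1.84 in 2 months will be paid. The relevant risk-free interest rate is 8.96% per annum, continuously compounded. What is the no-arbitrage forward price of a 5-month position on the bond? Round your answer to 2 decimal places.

CHF 90.61

PV(coupons) I = 1.57·e^(−0.0896·1/12) + 1.84·e^(−0.0896·2/12)
I = 1.5583 + 1.8127 = 3.3710
F = (S − I)·e^(rT) = (90.66 − 3.3710) · e^(0.0896·5/12)
= 87.2890 · e^0.037333 = 87.2890 × 1.038039 = CHF 90.61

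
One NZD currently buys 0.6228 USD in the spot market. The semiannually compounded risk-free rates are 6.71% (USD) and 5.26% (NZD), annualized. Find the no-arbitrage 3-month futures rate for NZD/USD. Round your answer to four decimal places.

0.6250

By covered interest parity, F = S · (1+r_USD/2)^(2T) / (1+r_NZD/2)^(2T)
= 0.6228 × 1.016637 / 1.013065 = 0.6228 × 1.003526
F = 0.6250 USD per NZD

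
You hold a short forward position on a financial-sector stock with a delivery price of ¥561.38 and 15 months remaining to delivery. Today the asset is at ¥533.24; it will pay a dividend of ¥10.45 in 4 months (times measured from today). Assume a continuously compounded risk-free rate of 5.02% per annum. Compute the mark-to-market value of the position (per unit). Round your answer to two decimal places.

PV(remaining dividends) I = 10.45·e^(−0.0502·4/12) = 10.2766
Current forward F = (S − I)·e^(rT) = (533.24 − 10.2766)·e^(0.0502·15/12) = 522.9634 × 1.064761 = 556.8310
Value (long) = (F − K)·e^(−rT) = (556.8310 − 561.38) × 0.939178 = -4.2723
Short position value = −(long value) = ¥4.27

¥4.27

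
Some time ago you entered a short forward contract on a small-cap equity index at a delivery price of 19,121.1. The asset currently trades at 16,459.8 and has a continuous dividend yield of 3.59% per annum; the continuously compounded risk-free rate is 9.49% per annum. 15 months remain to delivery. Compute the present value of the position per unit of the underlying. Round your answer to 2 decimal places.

1244.73

Current fair forward for the remaining 15 months: F = S·e^((r − q)·T), (r − q) = 0.0949 − 0.0359 = 0.0590
F = 16459.8 · e^(0.0590 × 15/12) = 16459.8 × 1.07653764 = 17719.5942
Value of long forward = (F − K)·e^(−rT) = (17719.5942 − 19121.1) · e^(−0.0949·15/12)
= -1401.5058 × 0.88814079 = -1244.73
Short position value = −(long value) = 1244.73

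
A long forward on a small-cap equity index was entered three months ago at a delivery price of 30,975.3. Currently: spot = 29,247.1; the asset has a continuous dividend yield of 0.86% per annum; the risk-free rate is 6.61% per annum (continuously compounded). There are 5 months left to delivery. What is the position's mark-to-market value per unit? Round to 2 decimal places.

-991.34

Current fair forward for the remaining 5 months: F = S·e^((r − q)·T), (r − q) = 0.0661 − 0.0086 = 0.0575
F = 29247.1 · e^(0.0575 × 5/12) = 29247.1 × 1.02424764 = 29956.2732
Value of long forward = (F − K)·e^(−rT) = (29956.2732 − 30975.3) · e^(−0.0661·5/12)
= -1019.0268 × 0.97283415 = -991.34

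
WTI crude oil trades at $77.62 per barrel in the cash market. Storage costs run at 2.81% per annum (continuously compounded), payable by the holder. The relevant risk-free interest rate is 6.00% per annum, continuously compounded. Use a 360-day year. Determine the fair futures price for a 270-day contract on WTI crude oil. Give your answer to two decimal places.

$82.92 per barrel

Net carry = r + u − y = 0.0600 + 0.0281 − 0.0000 = 0.0881
F = S·e^((r+u−y)T) = 77.62 · e^(0.0881 × 270/360) = 77.62 · e^0.066075
= 77.62 × 1.068307 = $82.92 per barrel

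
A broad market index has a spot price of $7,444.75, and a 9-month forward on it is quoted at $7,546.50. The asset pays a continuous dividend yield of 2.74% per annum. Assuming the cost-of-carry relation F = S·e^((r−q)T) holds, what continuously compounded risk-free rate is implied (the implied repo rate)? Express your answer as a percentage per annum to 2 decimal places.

4.55%

From F = S·e^((r−q)T): (r − q) = ln(F/S)/T
ln(7546.50/7444.75) = ln(1.013667) = 0.013574
(r − q) = 0.013574 / (9/12) = 0.018099
r = ln(F/S)/T + q = 0.018099 + 0.0274 = 0.045499
r = 4.55%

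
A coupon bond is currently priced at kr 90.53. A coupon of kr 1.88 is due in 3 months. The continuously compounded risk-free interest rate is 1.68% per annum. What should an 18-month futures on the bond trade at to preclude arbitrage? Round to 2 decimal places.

PV(coupons) I = 1.88·e^(−0.0168·3/12)
I = 1.8721
F = (S − I)·e^(rT) = (90.53 − 1.8721) · e^(0.0168·18/12)
= 88.6579 · e^0.025200 = 88.6579 × 1.025520 = kr 90.92

kr 90.92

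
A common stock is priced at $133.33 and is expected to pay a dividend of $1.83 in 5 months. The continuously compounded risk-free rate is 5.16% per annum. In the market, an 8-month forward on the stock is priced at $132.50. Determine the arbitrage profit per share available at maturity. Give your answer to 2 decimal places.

$3.64 per share

PV(dividends) I = 1.83·e^(−0.0516·5/12) = 1.7911
Fair forward F* = (S − I)·e^(rT) = (133.33 − 1.7911)·e^0.034400 = 131.5389 × 1.034999 = 136.1426
Market $132.50 < fair 136.1426: forward underpriced → reverse cash-and-carry (short the stock, invest proceeds at r, pay the dividends, go long the forward).
Profit at T = |F_mkt − F*| = |132.50 − 136.1426| = $3.64 per share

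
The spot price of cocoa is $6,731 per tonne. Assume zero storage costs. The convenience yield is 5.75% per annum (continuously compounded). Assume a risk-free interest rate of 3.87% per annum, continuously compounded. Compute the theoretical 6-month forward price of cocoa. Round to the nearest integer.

$6,668 per tonne

Net carry = r + u − y = 0.0387 + 0.0000 − 0.0575 = -0.0188
F = S·e^((r+u−y)T) = 6731 · e^(-0.0188 × 6/12) = 6731 · e^-0.009400
= 6731 × 0.990644 = $6,668 per tonne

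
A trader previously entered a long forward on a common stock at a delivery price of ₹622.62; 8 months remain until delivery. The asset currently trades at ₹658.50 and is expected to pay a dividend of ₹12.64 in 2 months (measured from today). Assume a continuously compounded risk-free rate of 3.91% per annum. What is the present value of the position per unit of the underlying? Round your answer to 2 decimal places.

₹39.34

PV(remaining dividends) I = 12.64·e^(−0.0391·2/12) = 12.5579
Current forward F = (S − I)·e^(rT) = (658.50 − 12.5579)·e^(0.0391·8/12) = 645.9421 × 1.026409 = 663.0008
Value (long) = (F − K)·e^(−rT) = (663.0008 − 622.62) × 0.974270 = 39.3418
Value = ₹39.34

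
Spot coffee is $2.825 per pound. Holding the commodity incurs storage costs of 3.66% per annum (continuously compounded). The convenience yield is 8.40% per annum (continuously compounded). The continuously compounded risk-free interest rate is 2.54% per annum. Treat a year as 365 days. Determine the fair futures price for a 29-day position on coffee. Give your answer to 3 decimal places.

Net carry = r + u − y = 0.0254 + 0.0366 − 0.0840 = -0.0220
F = S·e^((r+u−y)T) = 2.825 · e^(-0.0220 × 29/365) = 2.825 · e^-0.001748
= 2.825 × 0.998254 = $2.820 per pound

$2.820 per pound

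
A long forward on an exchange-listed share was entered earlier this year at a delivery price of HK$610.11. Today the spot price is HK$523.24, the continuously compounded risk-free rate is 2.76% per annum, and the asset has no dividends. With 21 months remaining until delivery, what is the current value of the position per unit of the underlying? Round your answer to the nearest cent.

Current fair forward for the remaining 21 months: F = S·e^(r·T), r = 0.0276
F = 523.24 · e^(0.0276 × 21/12) = 523.24 × 1.049485 = 549.1325
Value of long forward = (F − K)·e^(−rT) = (549.1325 − 610.11) · e^(−0.0276·21/12)
= -60.9775 × 0.952848 = -58.10

-HK$58.10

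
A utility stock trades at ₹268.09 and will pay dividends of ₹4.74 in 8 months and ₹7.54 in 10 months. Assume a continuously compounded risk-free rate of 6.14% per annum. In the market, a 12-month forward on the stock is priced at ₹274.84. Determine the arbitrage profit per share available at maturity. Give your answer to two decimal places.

₹2.23 per share

PV(dividends) I = 4.74·e^(−0.0614·8/12) + 7.54·e^(−0.0614·10/12) = 11.7138
Fair forward F* = (S − I)·e^(rT) = (268.09 − 11.7138)·e^0.061400 = 256.3762 × 1.063324 = 272.6110
Market ₹274.84 > fair 272.6110: forward overpriced → cash-and-carry (borrow at r, buy the stock and collect the dividends, short the forward).
Profit at T = |F_mkt − F*| = |274.84 − 272.6110| = ₹2.23 per share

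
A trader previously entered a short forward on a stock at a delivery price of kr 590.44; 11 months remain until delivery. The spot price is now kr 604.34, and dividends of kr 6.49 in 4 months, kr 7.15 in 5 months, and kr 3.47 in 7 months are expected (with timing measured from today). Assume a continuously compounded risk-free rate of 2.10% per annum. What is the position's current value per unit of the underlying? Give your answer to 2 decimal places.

PV(remaining dividends) I = 6.49·e^(−0.0210·4/12) + 7.15·e^(−0.0210·5/12) + 3.47·e^(−0.0210·7/12) = 16.9602
Current forward F = (S − I)·e^(rT) = (604.34 − 16.9602)·e^(0.0210·11/12) = 587.3798 × 1.019436 = 598.7961
Value (long) = (F − K)·e^(−rT) = (598.7961 − 590.44) × 0.980934 = 8.1968
Short position value = −(long value) = -kr 8.20

-kr 8.20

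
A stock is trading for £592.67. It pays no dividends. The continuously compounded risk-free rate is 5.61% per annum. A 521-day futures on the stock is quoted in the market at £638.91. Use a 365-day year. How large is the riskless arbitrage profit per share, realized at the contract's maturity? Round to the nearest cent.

Fair futures: F* = S·e^(carry·T), with carry = r = 0.0561
F* = 592.67 · e^(0.0561 × 521/365) = 592.67 · e^0.080077 = 592.67 × 1.083370 = £642.0809
Market £638.91 < fair £642.0809: forward underpriced → reverse cash-and-carry (short spot, go long the forward).
At maturity, profit = |F_mkt − F*| = |638.91 − 642.0809| = £3.17 per share

£3.17 per share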